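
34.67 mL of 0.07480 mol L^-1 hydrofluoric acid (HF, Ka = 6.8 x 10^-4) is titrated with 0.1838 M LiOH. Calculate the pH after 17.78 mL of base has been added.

n(acid) = 0.07480 x 0.03467 = 0.002593 mol; n(LiOH) added = 0.1838 x 0.01778 = 0.003268 mol.
Base is in excess by 0.003268 - 0.002593 = 0.0006746 mol in a total volume of 0.05245 L.
[OH^-] = 0.0006746/0.05245 = 0.01286 M, so pOH = 1.89 and pH = 14.00 - 1.89 = 12.11.

12.11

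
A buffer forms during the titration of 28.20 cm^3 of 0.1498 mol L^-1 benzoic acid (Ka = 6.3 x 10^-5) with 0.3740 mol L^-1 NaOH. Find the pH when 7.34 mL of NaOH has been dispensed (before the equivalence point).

Initial n(C6H5COOH) = 0.1498 x 0.02820 = 0.004224 mol.
n(NaOH) added = 0.3740 x 0.007340 = 0.002745 mol, converting that many moles of C6H5COOH to C6H5COO-.
Remaining n(C6H5COOH) = 0.001479 mol; n(C6H5COO-) = 0.002745 mol.
By Henderson-Hasselbalch, pH = pKa + log([A^-]/[HA]) = 4.20 + log(0.002745/0.001479) = 4.20 + (+0.27) = 4.47.

4.47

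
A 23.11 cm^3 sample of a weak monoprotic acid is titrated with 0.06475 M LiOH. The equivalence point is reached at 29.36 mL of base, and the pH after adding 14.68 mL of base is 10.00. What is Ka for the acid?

1.0 x 10^-10

14.68 mL is half of the equivalence volume, so this is the half-equivalence point where [HA] = [A^-].
At half-equivalence pH = pKa, so pKa = 10.00.
Ka = 10^(-10.00) = 1.0 x 10^-10.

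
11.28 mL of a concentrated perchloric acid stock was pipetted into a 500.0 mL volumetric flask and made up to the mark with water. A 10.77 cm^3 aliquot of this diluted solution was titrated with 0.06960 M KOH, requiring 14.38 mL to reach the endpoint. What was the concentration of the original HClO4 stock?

4.12 M

n(KOH) = 0.06960 x 0.01438 = 0.001001 mol.
n(HClO4) in the aliquot = 0.001001 mol.
[diluted HClO4] = 0.001001 / 0.01077 = 0.09293 M.
Dilution factor = 500.0/11.28 = 44.33, so [stock] = 0.09293 x 44.33 = 4.12 M.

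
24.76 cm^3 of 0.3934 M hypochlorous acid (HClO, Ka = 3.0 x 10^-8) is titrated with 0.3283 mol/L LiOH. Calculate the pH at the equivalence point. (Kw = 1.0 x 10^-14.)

10.39

n(HClO) = 0.3934 x 0.02476 = 0.009741 mol; V(LiOH) at equivalence = 0.009741/0.3283 = 0.02967 L.
At equivalence all the acid is converted to ClO-; total volume = 0.02476 + 0.02967 = 0.05443 L, so [ClO-] = 0.009741/0.05443 = 0.1790 M.
Kb = Kw/Ka = 1.0e-14 / 3.0 x 10^-8 = 3.33e-7.
[OH^-] = sqrt(Kb x [ClO-]) = sqrt(3.33e-7 x 0.1790) = 0.000244 M.
pOH = 3.61, so pH = 14.00 - 3.61 = 10.39.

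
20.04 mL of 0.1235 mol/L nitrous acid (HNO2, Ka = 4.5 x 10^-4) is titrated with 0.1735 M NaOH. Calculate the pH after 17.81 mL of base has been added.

12.21

n(acid) = 0.1235 x 0.02004 = 0.002475 mol; n(NaOH) added = 0.1735 x 0.01781 = 0.003090 mol.
Base is in excess by 0.003090 - 0.002475 = 0.0006151 mol in a total volume of 0.03785 L.
[OH^-] = 0.0006151/0.03785 = 0.01625 M, so pOH = 1.79 and pH = 14.00 - 1.79 = 12.21.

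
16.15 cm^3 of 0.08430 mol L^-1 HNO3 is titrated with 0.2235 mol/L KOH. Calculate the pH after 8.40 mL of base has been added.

n(acid) = 0.08430 x 0.01615 = 0.001361 mol; n(KOH) added = 0.2235 x 0.008400 = 0.001877 mol.
Base is in excess by 0.001877 - 0.001361 = 0.0005160 mol in a total volume of 0.02455 L.
[OH^-] = 0.0005160/0.02455 = 0.02102 M, so pOH = 1.68 and pH = 14.00 - 1.68 = 12.32.

12.32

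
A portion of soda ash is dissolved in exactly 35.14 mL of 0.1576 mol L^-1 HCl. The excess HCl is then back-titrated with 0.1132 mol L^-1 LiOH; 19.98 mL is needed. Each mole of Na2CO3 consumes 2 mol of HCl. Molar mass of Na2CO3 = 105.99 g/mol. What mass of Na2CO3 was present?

Total n(HCl) added = 0.1576 x 0.03514 = 0.005538 mol.
n(LiOH) used = 0.1132 x 0.01998 = 0.002262 mol, which equals the excess n(HCl).
So n(HCl) consumed by the sample = 0.005538 - 0.002262 = 0.003276 mol.
n(Na2CO3) = 0.003276 / 2 = 0.001638 mol.
mass = 0.001638 mol x 105.99 g/mol = 0.174 g.

0.174 g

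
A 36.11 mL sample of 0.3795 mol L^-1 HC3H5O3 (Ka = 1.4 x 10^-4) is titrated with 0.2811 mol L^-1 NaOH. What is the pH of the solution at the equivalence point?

8.53

n(HC3H5O3) = 0.3795 x 0.03611 = 0.01370 mol; V(NaOH) at equivalence = 0.01370/0.2811 = 0.04875 L.
At equivalence all the acid is converted to C3H5O3-; total volume = 0.03611 + 0.04875 = 0.08486 L, so [C3H5O3-] = 0.01370/0.08486 = 0.1615 M.
Kb = Kw/Ka = 1.0e-14 / 1.4 x 10^-4 = 7.14e-11.
[OH^-] = sqrt(Kb x [C3H5O3-]) = sqrt(7.14e-11 x 0.1615) = 3.40e-6 M.
pOH = 5.47, so pH = 14.00 - 5.47 = 8.53.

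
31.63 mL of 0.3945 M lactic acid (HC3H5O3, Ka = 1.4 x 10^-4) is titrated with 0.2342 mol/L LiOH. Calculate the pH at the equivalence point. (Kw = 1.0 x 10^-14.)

n(HC3H5O3) = 0.3945 x 0.03163 = 0.01248 mol; V(LiOH) at equivalence = 0.01248/0.2342 = 0.05328 L.
At equivalence all the acid is converted to C3H5O3-; total volume = 0.03163 + 0.05328 = 0.08491 L, so [C3H5O3-] = 0.01248/0.08491 = 0.1470 M.
Kb = Kw/Ka = 1.0e-14 / 1.4 x 10^-4 = 7.14e-11.
[OH^-] = sqrt(Kb x [C3H5O3-]) = sqrt(7.14e-11 x 0.1470) = 3.24e-6 M.
pOH = 5.49, so pH = 14.00 - 5.49 = 8.51.

8.51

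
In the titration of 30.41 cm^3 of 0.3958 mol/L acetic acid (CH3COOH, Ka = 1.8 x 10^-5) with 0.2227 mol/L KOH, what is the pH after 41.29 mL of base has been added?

Initial n(CH3COOH) = 0.3958 x 0.03041 = 0.01204 mol.
n(KOH) added = 0.2227 x 0.04129 = 0.009195 mol, converting that many moles of CH3COOH to CH3COO-.
Remaining n(CH3COOH) = 0.002841 mol; n(CH3COO-) = 0.009195 mol.
By Henderson-Hasselbalch, pH = pKa + log([A^-]/[HA]) = 4.74 + log(0.009195/0.002841) = 4.74 + (+0.51) = 5.25.

5.25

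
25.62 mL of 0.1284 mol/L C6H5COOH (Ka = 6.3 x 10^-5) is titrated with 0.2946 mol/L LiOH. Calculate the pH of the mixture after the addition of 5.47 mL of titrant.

Initial n(C6H5COOH) = 0.1284 x 0.02562 = 0.003290 mol.
n(LiOH) added = 0.2946 x 0.005470 = 0.001611 mol, converting that many moles of C6H5COOH to C6H5COO-.
Remaining n(C6H5COOH) = 0.001678 mol; n(C6H5COO-) = 0.001611 mol.
By Henderson-Hasselbalch, pH = pKa + log([A^-]/[HA]) = 4.20 + log(0.001611/0.001678) = 4.20 + (-0.02) = 4.18.

4.18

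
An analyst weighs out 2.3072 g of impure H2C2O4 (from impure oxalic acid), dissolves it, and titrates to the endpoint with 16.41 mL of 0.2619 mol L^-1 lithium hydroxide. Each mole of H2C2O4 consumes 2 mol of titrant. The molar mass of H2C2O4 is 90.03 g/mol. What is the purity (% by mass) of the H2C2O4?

n(LiOH) = 0.2619 x 0.01641 = 0.004298 mol.
n(H2C2O4) = 0.004298 / 2 = 0.002149 mol.
mass of H2C2O4 = 0.002149 x 90.03 = 0.1935 g.
% purity = 0.1935 / 2.3072 x 100 = 8.39%.

8.39%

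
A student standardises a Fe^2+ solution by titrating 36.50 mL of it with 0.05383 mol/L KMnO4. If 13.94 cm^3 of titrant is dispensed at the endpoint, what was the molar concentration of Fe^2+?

n(KMnO4) = 0.05383 x 0.01394 = 0.0007504 mol.
From the balanced equation, 1 mol KMnO4 reacts with 5 mol Fe^2+, so n(Fe^2+) = 0.0007504 x 5/1 = 0.003752 mol.
[Fe^2+] = 0.003752 / 0.03650 L = 0.103 M.

0.103 M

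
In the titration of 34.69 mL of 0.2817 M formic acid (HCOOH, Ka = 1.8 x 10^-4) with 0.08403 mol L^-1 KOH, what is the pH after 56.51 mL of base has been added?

Initial n(HCOOH) = 0.2817 x 0.03469 = 0.009772 mol.
n(KOH) added = 0.08403 x 0.05651 = 0.004749 mol, converting that many moles of HCOOH to HCOO-.
Remaining n(HCOOH) = 0.005024 mol; n(HCOO-) = 0.004749 mol.
By Henderson-Hasselbalch, pH = pKa + log([A^-]/[HA]) = 3.74 + log(0.004749/0.005024) = 3.74 + (-0.02) = 3.72.

3.72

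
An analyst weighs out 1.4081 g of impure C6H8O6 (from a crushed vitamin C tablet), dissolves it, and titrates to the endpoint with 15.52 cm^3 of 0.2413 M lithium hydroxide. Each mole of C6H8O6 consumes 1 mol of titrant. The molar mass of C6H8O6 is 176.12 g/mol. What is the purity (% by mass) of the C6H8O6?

n(LiOH) = 0.2413 x 0.01552 = 0.003745 mol.
n(C6H8O6) = 0.003745 / 1 = 0.003745 mol.
mass of C6H8O6 = 0.003745 x 176.12 = 0.6596 g.
% purity = 0.6596 / 1.4081 x 100 = 46.8%.

46.8%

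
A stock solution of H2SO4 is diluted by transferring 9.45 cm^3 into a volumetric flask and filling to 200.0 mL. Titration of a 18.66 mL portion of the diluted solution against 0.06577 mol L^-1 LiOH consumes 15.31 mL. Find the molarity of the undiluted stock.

0.571 M

n(LiOH) = 0.06577 x 0.01531 = 0.001007 mol.
n(H2SO4) in the aliquot = 0.001007 x 1/2 = 0.0005035 mol.
[diluted H2SO4] = 0.0005035 / 0.01866 = 0.02698 M.
Dilution factor = 200.0/9.450 = 21.16, so [stock] = 0.02698 x 21.16 = 0.571 M.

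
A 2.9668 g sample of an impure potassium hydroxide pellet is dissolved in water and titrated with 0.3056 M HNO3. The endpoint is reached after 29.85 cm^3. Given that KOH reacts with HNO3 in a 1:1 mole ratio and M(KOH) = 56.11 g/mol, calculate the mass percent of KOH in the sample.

17.3%

n(HNO3) = 0.3056 x 0.02985 = 0.009122 mol.
n(KOH) = 0.009122 / 1 = 0.009122 mol.
mass of KOH = 0.009122 x 56.11 = 0.5118 g.
% purity = 0.5118 / 2.9668 x 100 = 17.3%.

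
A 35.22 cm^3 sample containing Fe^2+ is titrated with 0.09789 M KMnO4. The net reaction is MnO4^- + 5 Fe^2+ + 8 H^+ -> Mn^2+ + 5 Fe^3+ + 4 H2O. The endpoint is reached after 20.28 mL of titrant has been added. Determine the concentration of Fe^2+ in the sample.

0.282 M

n(KMnO4) = 0.09789 x 0.02028 = 0.001985 mol.
From the balanced equation, 1 mol KMnO4 reacts with 5 mol Fe^2+, so n(Fe^2+) = 0.001985 x 5/1 = 0.009926 mol.
[Fe^2+] = 0.009926 / 0.03522 L = 0.282 M.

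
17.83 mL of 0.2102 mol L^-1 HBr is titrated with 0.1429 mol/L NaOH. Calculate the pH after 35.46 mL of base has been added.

n(acid) = 0.2102 x 0.01783 = 0.003748 mol; n(NaOH) added = 0.1429 x 0.03546 = 0.005067 mol.
Base is in excess by 0.005067 - 0.003748 = 0.001319 mol in a total volume of 0.05329 L.
[OH^-] = 0.001319/0.05329 = 0.02476 M, so pOH = 1.61 and pH = 14.00 - 1.61 = 12.39.

12.39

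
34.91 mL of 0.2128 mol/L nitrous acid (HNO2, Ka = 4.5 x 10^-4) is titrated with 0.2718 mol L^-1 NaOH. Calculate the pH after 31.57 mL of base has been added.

12.24

n(acid) = 0.2128 x 0.03491 = 0.007429 mol; n(NaOH) added = 0.2718 x 0.03157 = 0.008581 mol.
Base is in excess by 0.008581 - 0.007429 = 0.001152 mol in a total volume of 0.06648 L.
[OH^-] = 0.001152/0.06648 = 0.01733 M, so pOH = 1.76 and pH = 14.00 - 1.76 = 12.24.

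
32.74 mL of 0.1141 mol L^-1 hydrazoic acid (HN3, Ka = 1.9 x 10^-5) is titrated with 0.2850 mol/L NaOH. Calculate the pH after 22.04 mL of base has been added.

12.67

n(acid) = 0.1141 x 0.03274 = 0.003736 mol; n(NaOH) added = 0.2850 x 0.02204 = 0.006281 mol.
Base is in excess by 0.006281 - 0.003736 = 0.002546 mol in a total volume of 0.05478 L.
[OH^-] = 0.002546/0.05478 = 0.04647 M, so pOH = 1.33 and pH = 14.00 - 1.33 = 12.67.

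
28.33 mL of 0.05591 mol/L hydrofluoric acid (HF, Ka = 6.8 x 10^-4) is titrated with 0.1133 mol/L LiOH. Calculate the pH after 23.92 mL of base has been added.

n(acid) = 0.05591 x 0.02833 = 0.001584 mol; n(LiOH) added = 0.1133 x 0.02392 = 0.002710 mol.
Base is in excess by 0.002710 - 0.001584 = 0.001126 mol in a total volume of 0.05225 L.
[OH^-] = 0.001126/0.05225 = 0.02155 M, so pOH = 1.67 and pH = 14.00 - 1.67 = 12.33.

12.33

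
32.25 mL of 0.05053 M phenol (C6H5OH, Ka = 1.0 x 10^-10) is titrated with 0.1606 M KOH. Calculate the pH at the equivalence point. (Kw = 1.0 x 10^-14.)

11.29

n(C6H5OH) = 0.05053 x 0.03225 = 0.001630 mol; V(KOH) at equivalence = 0.001630/0.1606 = 0.01015 L.
At equivalence all the acid is converted to C6H5O-; total volume = 0.03225 + 0.01015 = 0.04240 L, so [C6H5O-] = 0.001630/0.04240 = 0.03844 M.
Kb = Kw/Ka = 1.0e-14 / 1.0 x 10^-10 = 0.000100.
[OH^-] = sqrt(Kb x [C6H5O-]) = sqrt(0.000100 x 0.03844) = 0.00196 M.
pOH = 2.71, so pH = 14.00 - 2.71 = 11.29.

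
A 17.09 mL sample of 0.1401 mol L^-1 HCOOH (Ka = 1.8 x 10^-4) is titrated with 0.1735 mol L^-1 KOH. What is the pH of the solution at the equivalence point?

8.32

n(HCOOH) = 0.1401 x 0.01709 = 0.002394 mol; V(KOH) at equivalence = 0.002394/0.1735 = 0.01380 L.
At equivalence all the acid is converted to HCOO-; total volume = 0.01709 + 0.01380 = 0.03089 L, so [HCOO-] = 0.002394/0.03089 = 0.07751 M.
Kb = Kw/Ka = 1.0e-14 / 1.8 x 10^-4 = 5.56e-11.
[OH^-] = sqrt(Kb x [HCOO-]) = sqrt(5.56e-11 x 0.07751) = 2.08e-6 M.
pOH = 5.68, so pH = 14.00 - 5.68 = 8.32.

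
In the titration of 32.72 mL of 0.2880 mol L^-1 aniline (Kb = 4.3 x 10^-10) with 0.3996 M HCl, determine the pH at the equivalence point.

2.70

n(C6H5NH2) = 0.2880 x 0.03272 = 0.009423 mol; V(HCl) at equivalence = 0.009423/0.3996 = 0.02358 L.
At equivalence the base is fully converted to C6H5NH3+; total volume = 0.05630 L, so [C6H5NH3+] = 0.009423/0.05630 = 0.1674 M.
Ka(C6H5NH3+) = Kw/Kb = 1.0e-14 / 4.3 x 10^-10 = 2.33e-5.
[H^+] = sqrt(Ka x [C6H5NH3+]) = sqrt(2.33e-5 x 0.1674) = 0.00197 M.
pH = -log(0.00197) = 2.70.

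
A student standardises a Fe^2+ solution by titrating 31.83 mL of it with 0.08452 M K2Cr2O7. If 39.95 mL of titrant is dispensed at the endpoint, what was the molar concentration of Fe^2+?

n(K2Cr2O7) = 0.08452 x 0.03995 = 0.003377 mol.
From the balanced equation, 1 mol K2Cr2O7 reacts with 6 mol Fe^2+, so n(Fe^2+) = 0.003377 x 6/1 = 0.02026 mol.
[Fe^2+] = 0.02026 / 0.03183 L = 0.636 M.

0.636 M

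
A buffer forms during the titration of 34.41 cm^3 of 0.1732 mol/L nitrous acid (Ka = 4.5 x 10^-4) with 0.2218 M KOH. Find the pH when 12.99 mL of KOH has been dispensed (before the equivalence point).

3.32

Initial n(HNO2) = 0.1732 x 0.03441 = 0.005960 mol.
n(KOH) added = 0.2218 x 0.01299 = 0.002881 mol, converting that many moles of HNO2 to NO2-.
Remaining n(HNO2) = 0.003079 mol; n(NO2-) = 0.002881 mol.
By Henderson-Hasselbalch, pH = pKa + log([A^-]/[HA]) = 3.35 + log(0.002881/0.003079) = 3.35 + (-0.03) = 3.32.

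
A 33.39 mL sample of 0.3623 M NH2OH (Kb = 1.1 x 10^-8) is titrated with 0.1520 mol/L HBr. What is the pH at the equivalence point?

3.51

n(NH2OH) = 0.3623 x 0.03339 = 0.01210 mol; V(HBr) at equivalence = 0.01210/0.1520 = 0.07959 L.
At equivalence the base is fully converted to NH3OH+; total volume = 0.1130 L, so [NH3OH+] = 0.01210/0.1130 = 0.1071 M.
Ka(NH3OH+) = Kw/Kb = 1.0e-14 / 1.1 x 10^-8 = 9.09e-7.
[H^+] = sqrt(Ka x [NH3OH+]) = sqrt(9.09e-7 x 0.1071) = 0.000312 M.
pH = -log(0.000312) = 3.51.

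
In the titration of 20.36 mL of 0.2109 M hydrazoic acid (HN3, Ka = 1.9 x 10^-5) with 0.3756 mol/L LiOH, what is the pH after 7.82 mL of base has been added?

5.06

Initial n(HN3) = 0.2109 x 0.02036 = 0.004294 mol.
n(LiOH) added = 0.3756 x 0.007820 = 0.002937 mol, converting that many moles of HN3 to N3-.
Remaining n(HN3) = 0.001357 mol; n(N3-) = 0.002937 mol.
By Henderson-Hasselbalch, pH = pKa + log([A^-]/[HA]) = 4.72 + log(0.002937/0.001357) = 4.72 + (+0.34) = 5.06.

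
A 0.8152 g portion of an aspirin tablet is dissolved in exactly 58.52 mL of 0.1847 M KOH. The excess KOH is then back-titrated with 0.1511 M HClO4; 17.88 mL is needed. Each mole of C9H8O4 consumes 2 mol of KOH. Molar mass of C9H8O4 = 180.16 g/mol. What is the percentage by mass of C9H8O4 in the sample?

Total n(KOH) added = 0.1847 x 0.05852 = 0.01081 mol.
n(HClO4) used = 0.1511 x 0.01788 = 0.002702 mol, which equals the excess n(KOH).
So n(KOH) consumed by the sample = 0.01081 - 0.002702 = 0.008107 mol.
n(C9H8O4) = 0.008107 / 2 = 0.004053 mol.
mass C9H8O4 = 0.004053 x 180.16 = 0.7303 g, so %C9H8O4 = 0.7303/0.8152 x 100 = 89.6%.

89.6%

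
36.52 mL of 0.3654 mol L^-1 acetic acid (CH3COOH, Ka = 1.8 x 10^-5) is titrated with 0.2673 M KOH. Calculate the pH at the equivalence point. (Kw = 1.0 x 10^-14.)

8.97

n(CH3COOH) = 0.3654 x 0.03652 = 0.01334 mol; V(KOH) at equivalence = 0.01334/0.2673 = 0.04992 L.
At equivalence all the acid is converted to CH3COO-; total volume = 0.03652 + 0.04992 = 0.08644 L, so [CH3COO-] = 0.01334/0.08644 = 0.1544 M.
Kb = Kw/Ka = 1.0e-14 / 1.8 x 10^-5 = 5.56e-10.
[OH^-] = sqrt(Kb x [CH3COO-]) = sqrt(5.56e-10 x 0.1544) = 9.26e-6 M.
pOH = 5.03, so pH = 14.00 - 5.03 = 8.97.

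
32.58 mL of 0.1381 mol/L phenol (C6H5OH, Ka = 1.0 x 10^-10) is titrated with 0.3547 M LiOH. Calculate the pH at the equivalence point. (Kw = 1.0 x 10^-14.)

11.50

n(C6H5OH) = 0.1381 x 0.03258 = 0.004499 mol; V(LiOH) at equivalence = 0.004499/0.3547 = 0.01268 L.
At equivalence all the acid is converted to C6H5O-; total volume = 0.03258 + 0.01268 = 0.04526 L, so [C6H5O-] = 0.004499/0.04526 = 0.09940 M.
Kb = Kw/Ka = 1.0e-14 / 1.0 x 10^-10 = 0.000100.
[OH^-] = sqrt(Kb x [C6H5O-]) = sqrt(0.000100 x 0.09940) = 0.00315 M.
pOH = 2.50, so pH = 14.00 - 2.50 = 11.50.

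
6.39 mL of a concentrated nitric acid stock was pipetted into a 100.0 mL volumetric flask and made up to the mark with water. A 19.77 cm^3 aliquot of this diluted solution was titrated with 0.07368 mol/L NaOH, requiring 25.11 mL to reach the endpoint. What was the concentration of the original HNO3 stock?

1.46 M

n(NaOH) = 0.07368 x 0.02511 = 0.001850 mol.
n(HNO3) in the aliquot = 0.001850 mol.
[diluted HNO3] = 0.001850 / 0.01977 = 0.09358 M.
Dilution factor = 100.0/6.390 = 15.65, so [stock] = 0.09358 x 15.65 = 1.46 M.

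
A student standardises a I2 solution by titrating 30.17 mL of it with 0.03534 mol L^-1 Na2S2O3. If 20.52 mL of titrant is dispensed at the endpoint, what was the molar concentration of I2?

0.0120 M

n(Na2S2O3) = 0.03534 x 0.02052 = 0.0007252 mol.
From the balanced equation, 2 mol Na2S2O3 reacts with 1 mol I2, so n(I2) = 0.0007252 x 1/2 = 0.0003626 mol.
[I2] = 0.0003626 / 0.03017 L = 0.0120 M.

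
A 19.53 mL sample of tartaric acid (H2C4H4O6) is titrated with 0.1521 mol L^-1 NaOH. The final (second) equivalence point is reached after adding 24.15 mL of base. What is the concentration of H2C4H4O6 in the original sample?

n(NaOH) = 0.1521 x 0.02415 = 0.003673 mol.
At the final (second) equivalence point, 2 mol OH^- react per mol H2C4H4O6, so n(H2C4H4O6) = 0.003673 / 2 = 0.001837 mol.
[H2C4H4O6] = 0.001837 / 0.01953 L = 0.0940 M.

0.0940 M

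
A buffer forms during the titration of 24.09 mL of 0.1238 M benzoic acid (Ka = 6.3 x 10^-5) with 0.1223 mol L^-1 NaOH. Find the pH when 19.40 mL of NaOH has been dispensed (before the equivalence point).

Initial n(C6H5COOH) = 0.1238 x 0.02409 = 0.002982 mol.
n(NaOH) added = 0.1223 x 0.01940 = 0.002373 mol, converting that many moles of C6H5COOH to C6H5COO-.
Remaining n(C6H5COOH) = 0.0006097 mol; n(C6H5COO-) = 0.002373 mol.
By Henderson-Hasselbalch, pH = pKa + log([A^-]/[HA]) = 4.20 + log(0.002373/0.0006097) = 4.20 + (+0.59) = 4.79.

4.79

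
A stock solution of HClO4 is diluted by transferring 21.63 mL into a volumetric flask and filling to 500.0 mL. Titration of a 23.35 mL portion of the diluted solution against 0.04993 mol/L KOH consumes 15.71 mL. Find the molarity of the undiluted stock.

0.777 M

n(KOH) = 0.04993 x 0.01571 = 0.0007844 mol.
n(HClO4) in the aliquot = 0.0007844 mol.
[diluted HClO4] = 0.0007844 / 0.02335 = 0.03359 M.
Dilution factor = 500.0/21.63 = 23.12, so [stock] = 0.03359 x 23.12 = 0.777 M.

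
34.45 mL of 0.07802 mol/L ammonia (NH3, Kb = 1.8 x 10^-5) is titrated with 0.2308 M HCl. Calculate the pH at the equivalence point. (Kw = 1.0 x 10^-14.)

n(NH3) = 0.07802 x 0.03445 = 0.002688 mol; V(HCl) at equivalence = 0.002688/0.2308 = 0.01165 L.
At equivalence the base is fully converted to NH4+; total volume = 0.04610 L, so [NH4+] = 0.002688/0.04610 = 0.05831 M.
Ka(NH4+) = Kw/Kb = 1.0e-14 / 1.8 x 10^-5 = 5.56e-10.
[H^+] = sqrt(Ka x [NH4+]) = sqrt(5.56e-10 x 0.05831) = 5.69e-6 M.
pH = -log(5.69e-6) = 5.24.

5.24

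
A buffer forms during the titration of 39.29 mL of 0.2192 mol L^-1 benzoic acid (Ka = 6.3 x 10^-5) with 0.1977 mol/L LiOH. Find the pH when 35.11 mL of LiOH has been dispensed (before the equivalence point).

4.82

Initial n(C6H5COOH) = 0.2192 x 0.03929 = 0.008612 mol.
n(LiOH) added = 0.1977 x 0.03511 = 0.006941 mol, converting that many moles of C6H5COOH to C6H5COO-.
Remaining n(C6H5COOH) = 0.001671 mol; n(C6H5COO-) = 0.006941 mol.
By Henderson-Hasselbalch, pH = pKa + log([A^-]/[HA]) = 4.20 + log(0.006941/0.001671) = 4.20 + (+0.62) = 4.82.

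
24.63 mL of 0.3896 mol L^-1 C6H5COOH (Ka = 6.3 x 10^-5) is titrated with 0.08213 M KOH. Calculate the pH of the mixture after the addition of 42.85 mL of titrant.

3.96

Initial n(C6H5COOH) = 0.3896 x 0.02463 = 0.009596 mol.
n(KOH) added = 0.08213 x 0.04285 = 0.003519 mol, converting that many moles of C6H5COOH to C6H5COO-.
Remaining n(C6H5COOH) = 0.006077 mol; n(C6H5COO-) = 0.003519 mol.
By Henderson-Hasselbalch, pH = pKa + log([A^-]/[HA]) = 4.20 + log(0.003519/0.006077) = 4.20 + (-0.24) = 3.96.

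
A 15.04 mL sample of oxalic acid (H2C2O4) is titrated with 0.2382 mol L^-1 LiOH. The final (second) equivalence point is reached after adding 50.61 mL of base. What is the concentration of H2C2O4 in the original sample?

0.401 M

n(LiOH) = 0.2382 x 0.05061 = 0.01206 mol.
At the final (second) equivalence point, 2 mol OH^- react per mol H2C2O4, so n(H2C2O4) = 0.01206 / 2 = 0.006028 mol.
[H2C2O4] = 0.006028 / 0.01504 L = 0.401 M.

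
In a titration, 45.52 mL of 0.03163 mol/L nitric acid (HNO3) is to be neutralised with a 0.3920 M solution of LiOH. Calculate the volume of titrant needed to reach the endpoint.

n(HNO3) = 0.03163 mol/L x 0.04552 L = 0.001440 mol.
At equivalence n(LiOH) = n(HNO3) = 0.001440 mol.
V(LiOH) = 0.001440 / 0.3920 = 0.003673 L = 3.67 mL.

3.67 mL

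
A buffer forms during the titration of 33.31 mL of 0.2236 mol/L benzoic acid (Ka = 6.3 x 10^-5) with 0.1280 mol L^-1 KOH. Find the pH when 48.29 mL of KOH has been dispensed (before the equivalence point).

4.89

Initial n(C6H5COOH) = 0.2236 x 0.03331 = 0.007448 mol.
n(KOH) added = 0.1280 x 0.04829 = 0.006181 mol, converting that many moles of C6H5COOH to C6H5COO-.
Remaining n(C6H5COOH) = 0.001267 mol; n(C6H5COO-) = 0.006181 mol.
By Henderson-Hasselbalch, pH = pKa + log([A^-]/[HA]) = 4.20 + log(0.006181/0.001267) = 4.20 + (+0.69) = 4.89.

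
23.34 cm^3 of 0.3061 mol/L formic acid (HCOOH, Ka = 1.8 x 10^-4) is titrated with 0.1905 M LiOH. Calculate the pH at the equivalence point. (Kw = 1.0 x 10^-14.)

n(HCOOH) = 0.3061 x 0.02334 = 0.007144 mol; V(LiOH) at equivalence = 0.007144/0.1905 = 0.03750 L.
At equivalence all the acid is converted to HCOO-; total volume = 0.02334 + 0.03750 = 0.06084 L, so [HCOO-] = 0.007144/0.06084 = 0.1174 M.
Kb = Kw/Ka = 1.0e-14 / 1.8 x 10^-4 = 5.56e-11.
[OH^-] = sqrt(Kb x [HCOO-]) = sqrt(5.56e-11 x 0.1174) = 2.55e-6 M.
pOH = 5.59, so pH = 14.00 - 5.59 = 8.41.

8.41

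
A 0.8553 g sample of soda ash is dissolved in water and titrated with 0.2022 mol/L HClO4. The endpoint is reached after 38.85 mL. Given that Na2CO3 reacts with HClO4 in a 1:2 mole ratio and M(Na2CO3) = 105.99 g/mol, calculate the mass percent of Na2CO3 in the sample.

n(HClO4) = 0.2022 x 0.03885 = 0.007855 mol.
n(Na2CO3) = 0.007855 / 2 = 0.003928 mol.
mass of Na2CO3 = 0.003928 x 105.99 = 0.4163 g.
% purity = 0.4163 / 0.8553 x 100 = 48.7%.

48.7%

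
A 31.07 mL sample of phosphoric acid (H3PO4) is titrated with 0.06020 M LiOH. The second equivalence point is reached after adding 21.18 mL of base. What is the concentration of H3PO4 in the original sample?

0.0205 M

n(LiOH) = 0.06020 x 0.02118 = 0.001275 mol.
At the second equivalence point, 2 mol OH^- react per mol H3PO4, so n(H3PO4) = 0.001275 / 2 = 0.0006375 mol.
[H3PO4] = 0.0006375 / 0.03107 L = 0.0205 M.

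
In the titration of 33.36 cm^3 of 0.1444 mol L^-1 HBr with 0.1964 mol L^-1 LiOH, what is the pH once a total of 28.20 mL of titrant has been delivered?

n(acid) = 0.1444 x 0.03336 = 0.004817 mol; n(LiOH) added = 0.1964 x 0.02820 = 0.005538 mol.
Base is in excess by 0.005538 - 0.004817 = 0.0007213 mol in a total volume of 0.06156 L.
[OH^-] = 0.0007213/0.06156 = 0.01172 M, so pOH = 1.93 and pH = 14.00 - 1.93 = 12.07.

12.07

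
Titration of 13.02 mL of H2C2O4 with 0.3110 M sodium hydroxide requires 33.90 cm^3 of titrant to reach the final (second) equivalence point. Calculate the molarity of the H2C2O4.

n(NaOH) = 0.3110 x 0.03390 = 0.01054 mol.
At the final (second) equivalence point, 2 mol OH^- react per mol H2C2O4, so n(H2C2O4) = 0.01054 / 2 = 0.005271 mol.
[H2C2O4] = 0.005271 / 0.01302 L = 0.405 M.

0.405 M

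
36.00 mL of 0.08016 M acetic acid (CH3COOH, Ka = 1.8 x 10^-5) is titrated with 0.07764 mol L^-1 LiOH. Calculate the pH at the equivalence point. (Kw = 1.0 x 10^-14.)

n(CH3COOH) = 0.08016 x 0.03600 = 0.002886 mol; V(LiOH) at equivalence = 0.002886/0.07764 = 0.03717 L.
At equivalence all the acid is converted to CH3COO-; total volume = 0.03600 + 0.03717 = 0.07317 L, so [CH3COO-] = 0.002886/0.07317 = 0.03944 M.
Kb = Kw/Ka = 1.0e-14 / 1.8 x 10^-5 = 5.56e-10.
[OH^-] = sqrt(Kb x [CH3COO-]) = sqrt(5.56e-10 x 0.03944) = 4.68e-6 M.
pOH = 5.33, so pH = 14.00 - 5.33 = 8.67.

8.67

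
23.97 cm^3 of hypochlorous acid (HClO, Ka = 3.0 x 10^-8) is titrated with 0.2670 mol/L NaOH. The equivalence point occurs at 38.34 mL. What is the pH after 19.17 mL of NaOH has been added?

19.17 mL is exactly half the equivalence volume (38.34/2), i.e. the half-equivalence point.
There, n(HA) = n(A^-), so pH = pKa = -log(3.0 x 10^-8) = 7.52.

7.52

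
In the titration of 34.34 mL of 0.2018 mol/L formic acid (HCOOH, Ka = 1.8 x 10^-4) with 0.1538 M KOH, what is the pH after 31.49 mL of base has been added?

4.11

Initial n(HCOOH) = 0.2018 x 0.03434 = 0.006930 mol.
n(KOH) added = 0.1538 x 0.03149 = 0.004843 mol, converting that many moles of HCOOH to HCOO-.
Remaining n(HCOOH) = 0.002087 mol; n(HCOO-) = 0.004843 mol.
By Henderson-Hasselbalch, pH = pKa + log([A^-]/[HA]) = 3.74 + log(0.004843/0.002087) = 3.74 + (+0.37) = 4.11.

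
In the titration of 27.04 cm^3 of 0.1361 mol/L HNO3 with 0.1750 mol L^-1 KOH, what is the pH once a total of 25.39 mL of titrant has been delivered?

n(acid) = 0.1361 x 0.02704 = 0.003680 mol; n(KOH) added = 0.1750 x 0.02539 = 0.004443 mol.
Base is in excess by 0.004443 - 0.003680 = 0.0007631 mol in a total volume of 0.05243 L.
[OH^-] = 0.0007631/0.05243 = 0.01455 M, so pOH = 1.84 and pH = 14.00 - 1.84 = 12.16.

12.16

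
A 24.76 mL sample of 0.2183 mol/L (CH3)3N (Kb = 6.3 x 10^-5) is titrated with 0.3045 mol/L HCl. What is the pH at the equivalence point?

n((CH3)3N) = 0.2183 x 0.02476 = 0.005405 mol; V(HCl) at equivalence = 0.005405/0.3045 = 0.01775 L.
At equivalence the base is fully converted to (CH3)3NH+; total volume = 0.04251 L, so [(CH3)3NH+] = 0.005405/0.04251 = 0.1271 M.
Ka((CH3)3NH+) = Kw/Kb = 1.0e-14 / 6.3 x 10^-5 = 1.59e-10.
[H^+] = sqrt(Ka x [(CH3)3NH+]) = sqrt(1.59e-10 x 0.1271) = 4.49e-6 M.
pH = -log(4.49e-6) = 5.35.

5.35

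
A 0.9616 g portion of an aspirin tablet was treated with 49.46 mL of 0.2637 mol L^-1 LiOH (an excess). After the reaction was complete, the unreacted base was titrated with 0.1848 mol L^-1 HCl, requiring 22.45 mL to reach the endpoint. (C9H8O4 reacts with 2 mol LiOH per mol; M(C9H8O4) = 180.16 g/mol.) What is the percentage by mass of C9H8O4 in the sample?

83.3%

Total n(LiOH) added = 0.2637 x 0.04946 = 0.01304 mol.
n(HCl) used = 0.1848 x 0.02245 = 0.004149 mol, which equals the excess n(LiOH).
So n(LiOH) consumed by the sample = 0.01304 - 0.004149 = 0.008894 mol.
n(C9H8O4) = 0.008894 / 2 = 0.004447 mol.
mass C9H8O4 = 0.004447 x 180.16 = 0.8012 g, so %C9H8O4 = 0.8012/0.9616 x 100 = 83.3%.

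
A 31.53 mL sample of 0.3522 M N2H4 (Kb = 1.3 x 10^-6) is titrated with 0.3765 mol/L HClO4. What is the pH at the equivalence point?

4.43

n(N2H4) = 0.3522 x 0.03153 = 0.01110 mol; V(HClO4) at equivalence = 0.01110/0.3765 = 0.02949 L.
At equivalence the base is fully converted to N2H5+; total volume = 0.06102 L, so [N2H5+] = 0.01110/0.06102 = 0.1820 M.
Ka(N2H5+) = Kw/Kb = 1.0e-14 / 1.3 x 10^-6 = 7.69e-9.
[H^+] = sqrt(Ka x [N2H5+]) = sqrt(7.69e-9 x 0.1820) = 3.74e-5 M.
pH = -log(3.74e-5) = 4.43.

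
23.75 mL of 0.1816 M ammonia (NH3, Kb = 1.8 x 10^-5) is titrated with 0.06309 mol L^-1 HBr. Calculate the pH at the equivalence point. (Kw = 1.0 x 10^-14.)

5.29

n(NH3) = 0.1816 x 0.02375 = 0.004313 mol; V(HBr) at equivalence = 0.004313/0.06309 = 0.06836 L.
At equivalence the base is fully converted to NH4+; total volume = 0.09211 L, so [NH4+] = 0.004313/0.09211 = 0.04682 M.
Ka(NH4+) = Kw/Kb = 1.0e-14 / 1.8 x 10^-5 = 5.56e-10.
[H^+] = sqrt(Ka x [NH4+]) = sqrt(5.56e-10 x 0.04682) = 5.10e-6 M.
pH = -log(5.10e-6) = 5.29.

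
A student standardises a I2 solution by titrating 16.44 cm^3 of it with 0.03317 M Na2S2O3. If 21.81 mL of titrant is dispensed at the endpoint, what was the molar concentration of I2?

n(Na2S2O3) = 0.03317 x 0.02181 = 0.0007234 mol.
From the balanced equation, 2 mol Na2S2O3 reacts with 1 mol I2, so n(I2) = 0.0007234 x 1/2 = 0.0003617 mol.
[I2] = 0.0003617 / 0.01644 L = 0.0220 M.

0.0220 M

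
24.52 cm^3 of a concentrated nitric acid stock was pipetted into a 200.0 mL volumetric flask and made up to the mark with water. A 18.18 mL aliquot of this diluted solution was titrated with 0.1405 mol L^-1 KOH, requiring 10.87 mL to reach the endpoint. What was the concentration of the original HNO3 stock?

0.685 M

n(KOH) = 0.1405 x 0.01087 = 0.001527 mol.
n(HNO3) in the aliquot = 0.001527 mol.
[diluted HNO3] = 0.001527 / 0.01818 = 0.08401 M.
Dilution factor = 200.0/24.52 = 8.157, so [stock] = 0.08401 x 8.157 = 0.685 M.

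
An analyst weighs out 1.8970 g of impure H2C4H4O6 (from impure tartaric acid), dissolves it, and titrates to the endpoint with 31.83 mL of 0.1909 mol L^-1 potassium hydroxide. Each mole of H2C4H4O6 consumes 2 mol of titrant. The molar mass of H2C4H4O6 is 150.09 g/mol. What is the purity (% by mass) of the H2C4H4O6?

n(KOH) = 0.1909 x 0.03183 = 0.006076 mol.
n(H2C4H4O6) = 0.006076 / 2 = 0.003038 mol.
mass of H2C4H4O6 = 0.003038 x 150.09 = 0.4560 g.
% purity = 0.4560 / 1.8970 x 100 = 24.0%.

24.0%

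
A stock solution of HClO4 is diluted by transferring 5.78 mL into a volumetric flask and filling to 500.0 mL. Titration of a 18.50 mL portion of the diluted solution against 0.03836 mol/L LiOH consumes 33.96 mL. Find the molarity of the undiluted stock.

n(LiOH) = 0.03836 x 0.03396 = 0.001303 mol.
n(HClO4) in the aliquot = 0.001303 mol.
[diluted HClO4] = 0.001303 / 0.01850 = 0.07042 M.
Dilution factor = 500.0/5.780 = 86.51, so [stock] = 0.07042 x 86.51 = 6.09 M.

6.09 M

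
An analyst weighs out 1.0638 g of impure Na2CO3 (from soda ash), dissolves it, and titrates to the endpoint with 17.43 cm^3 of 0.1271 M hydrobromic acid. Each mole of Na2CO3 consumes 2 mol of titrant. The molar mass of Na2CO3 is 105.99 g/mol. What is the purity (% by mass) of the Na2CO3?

n(HBr) = 0.1271 x 0.01743 = 0.002215 mol.
n(Na2CO3) = 0.002215 / 2 = 0.001108 mol.
mass of Na2CO3 = 0.001108 x 105.99 = 0.1174 g.
% purity = 0.1174 / 1.0638 x 100 = 11.0%.

11.0%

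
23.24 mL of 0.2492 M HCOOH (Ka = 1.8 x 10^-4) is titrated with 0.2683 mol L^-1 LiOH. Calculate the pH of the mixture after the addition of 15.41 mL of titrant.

Initial n(HCOOH) = 0.2492 x 0.02324 = 0.005791 mol.
n(LiOH) added = 0.2683 x 0.01541 = 0.004135 mol, converting that many moles of HCOOH to HCOO-.
Remaining n(HCOOH) = 0.001657 mol; n(HCOO-) = 0.004135 mol.
By Henderson-Hasselbalch, pH = pKa + log([A^-]/[HA]) = 3.74 + log(0.004135/0.001657) = 3.74 + (+0.40) = 4.14.

4.14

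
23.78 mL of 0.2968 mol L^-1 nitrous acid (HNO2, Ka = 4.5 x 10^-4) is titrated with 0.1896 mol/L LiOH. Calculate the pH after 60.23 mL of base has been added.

n(acid) = 0.2968 x 0.02378 = 0.007058 mol; n(LiOH) added = 0.1896 x 0.06023 = 0.01142 mol.
Base is in excess by 0.01142 - 0.007058 = 0.004362 mol in a total volume of 0.08401 L.
[OH^-] = 0.004362/0.08401 = 0.05192 M, so pOH = 1.28 and pH = 14.00 - 1.28 = 12.72.

12.72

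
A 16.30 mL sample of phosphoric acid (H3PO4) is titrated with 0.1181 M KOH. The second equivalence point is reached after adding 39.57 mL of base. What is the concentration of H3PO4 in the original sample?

n(KOH) = 0.1181 x 0.03957 = 0.004673 mol.
At the second equivalence point, 2 mol OH^- react per mol H3PO4, so n(H3PO4) = 0.004673 / 2 = 0.002337 mol.
[H3PO4] = 0.002337 / 0.01630 L = 0.143 M.

0.143 M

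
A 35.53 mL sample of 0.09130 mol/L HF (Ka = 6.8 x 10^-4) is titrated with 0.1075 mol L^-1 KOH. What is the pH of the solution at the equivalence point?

n(HF) = 0.09130 x 0.03553 = 0.003244 mol; V(KOH) at equivalence = 0.003244/0.1075 = 0.03018 L.
At equivalence all the acid is converted to F-; total volume = 0.03553 + 0.03018 = 0.06571 L, so [F-] = 0.003244/0.06571 = 0.04937 M.
Kb = Kw/Ka = 1.0e-14 / 6.8 x 10^-4 = 1.47e-11.
[OH^-] = sqrt(Kb x [F-]) = sqrt(1.47e-11 x 0.04937) = 8.52e-7 M.
pOH = 6.07, so pH = 14.00 - 6.07 = 7.93.

7.93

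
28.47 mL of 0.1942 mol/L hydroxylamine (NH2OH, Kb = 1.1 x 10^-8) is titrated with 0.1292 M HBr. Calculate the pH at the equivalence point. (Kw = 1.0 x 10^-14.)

3.58

n(NH2OH) = 0.1942 x 0.02847 = 0.005529 mol; V(HBr) at equivalence = 0.005529/0.1292 = 0.04279 L.
At equivalence the base is fully converted to NH3OH+; total volume = 0.07126 L, so [NH3OH+] = 0.005529/0.07126 = 0.07758 M.
Ka(NH3OH+) = Kw/Kb = 1.0e-14 / 1.1 x 10^-8 = 9.09e-7.
[H^+] = sqrt(Ka x [NH3OH+]) = sqrt(9.09e-7 x 0.07758) = 0.000266 M.
pH = -log(0.000266) = 3.58.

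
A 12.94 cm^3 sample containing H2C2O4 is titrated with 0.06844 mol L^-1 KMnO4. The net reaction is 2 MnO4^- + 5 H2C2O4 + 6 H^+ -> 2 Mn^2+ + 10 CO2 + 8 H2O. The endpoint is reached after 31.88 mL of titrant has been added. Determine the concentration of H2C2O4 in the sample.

n(KMnO4) = 0.06844 x 0.03188 = 0.002182 mol.
From the balanced equation, 2 mol KMnO4 reacts with 5 mol H2C2O4, so n(H2C2O4) = 0.002182 x 5/2 = 0.005455 mol.
[H2C2O4] = 0.005455 / 0.01294 L = 0.422 M.

0.422 M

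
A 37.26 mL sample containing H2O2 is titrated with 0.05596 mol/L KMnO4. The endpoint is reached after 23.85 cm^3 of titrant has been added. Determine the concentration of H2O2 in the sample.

0.0895 M

n(KMnO4) = 0.05596 x 0.02385 = 0.001335 mol.
From the balanced equation, 2 mol KMnO4 reacts with 5 mol H2O2, so n(H2O2) = 0.001335 x 5/2 = 0.003337 mol.
[H2O2] = 0.003337 / 0.03726 L = 0.0895 M.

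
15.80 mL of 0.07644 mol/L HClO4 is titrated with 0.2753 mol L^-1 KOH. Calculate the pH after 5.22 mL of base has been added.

n(acid) = 0.07644 x 0.01580 = 0.001208 mol; n(KOH) added = 0.2753 x 0.005220 = 0.001437 mol.
Base is in excess by 0.001437 - 0.001208 = 0.0002293 mol in a total volume of 0.02102 L.
[OH^-] = 0.0002293/0.02102 = 0.01091 M, so pOH = 1.96 and pH = 14.00 - 1.96 = 12.04.

12.04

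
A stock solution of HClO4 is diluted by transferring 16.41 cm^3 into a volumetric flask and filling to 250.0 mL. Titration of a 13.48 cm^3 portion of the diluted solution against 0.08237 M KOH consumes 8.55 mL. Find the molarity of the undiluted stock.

0.796 M

n(KOH) = 0.08237 x 0.008550 = 0.0007043 mol.
n(HClO4) in the aliquot = 0.0007043 mol.
[diluted HClO4] = 0.0007043 / 0.01348 = 0.05225 M.
Dilution factor = 250.0/16.41 = 15.23, so [stock] = 0.05225 x 15.23 = 0.796 M.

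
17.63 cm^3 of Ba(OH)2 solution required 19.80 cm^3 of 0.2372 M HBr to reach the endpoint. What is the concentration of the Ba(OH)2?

n(HBr) delivered = 0.2372 x 0.01980 = 0.004697 mol.
The reaction is 1 Ba(OH)2 + 2 HBr, so n(Ba(OH)2) = 0.004697 x 1/2 = 0.002348 mol.
[Ba(OH)2] = 0.002348 mol / 0.01763 L = 0.133 M.

0.133 M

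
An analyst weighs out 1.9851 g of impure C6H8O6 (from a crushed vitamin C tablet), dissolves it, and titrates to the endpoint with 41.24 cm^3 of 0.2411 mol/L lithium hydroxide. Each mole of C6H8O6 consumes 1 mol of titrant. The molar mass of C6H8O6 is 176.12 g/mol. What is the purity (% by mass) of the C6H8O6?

88.2%

n(LiOH) = 0.2411 x 0.04124 = 0.009943 mol.
n(C6H8O6) = 0.009943 / 1 = 0.009943 mol.
mass of C6H8O6 = 0.009943 x 176.12 = 1.751 g.
% purity = 1.751 / 1.9851 x 100 = 88.2%.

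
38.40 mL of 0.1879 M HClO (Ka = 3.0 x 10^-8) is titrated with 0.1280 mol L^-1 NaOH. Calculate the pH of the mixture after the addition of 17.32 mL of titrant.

Initial n(HClO) = 0.1879 x 0.03840 = 0.007215 mol.
n(NaOH) added = 0.1280 x 0.01732 = 0.002217 mol, converting that many moles of HClO to ClO-.
Remaining n(HClO) = 0.004998 mol; n(ClO-) = 0.002217 mol.
By Henderson-Hasselbalch, pH = pKa + log([A^-]/[HA]) = 7.52 + log(0.002217/0.004998) = 7.52 + (-0.35) = 7.17.

7.17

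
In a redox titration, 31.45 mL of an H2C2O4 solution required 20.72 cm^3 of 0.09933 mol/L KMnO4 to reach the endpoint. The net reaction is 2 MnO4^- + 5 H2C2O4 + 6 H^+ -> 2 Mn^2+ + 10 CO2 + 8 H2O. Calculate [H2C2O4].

0.164 M

n(KMnO4) = 0.09933 x 0.02072 = 0.002058 mol.
From the balanced equation, 2 mol KMnO4 reacts with 5 mol H2C2O4, so n(H2C2O4) = 0.002058 x 5/2 = 0.005145 mol.
[H2C2O4] = 0.005145 / 0.03145 L = 0.164 M.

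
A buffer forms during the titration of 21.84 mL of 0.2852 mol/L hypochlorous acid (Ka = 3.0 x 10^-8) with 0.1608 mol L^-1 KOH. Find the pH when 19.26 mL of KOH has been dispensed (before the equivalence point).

Initial n(HClO) = 0.2852 x 0.02184 = 0.006229 mol.
n(KOH) added = 0.1608 x 0.01926 = 0.003097 mol, converting that many moles of HClO to ClO-.
Remaining n(HClO) = 0.003132 mol; n(ClO-) = 0.003097 mol.
By Henderson-Hasselbalch, pH = pKa + log([A^-]/[HA]) = 7.52 + log(0.003097/0.003132) = 7.52 + (-0.00) = 7.52.

7.52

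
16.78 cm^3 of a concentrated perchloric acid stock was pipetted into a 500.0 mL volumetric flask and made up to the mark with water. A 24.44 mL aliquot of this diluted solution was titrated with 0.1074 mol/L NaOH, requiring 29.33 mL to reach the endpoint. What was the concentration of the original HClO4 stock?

3.84 M

n(NaOH) = 0.1074 x 0.02933 = 0.003150 mol.
n(HClO4) in the aliquot = 0.003150 mol.
[diluted HClO4] = 0.003150 / 0.02444 = 0.1289 M.
Dilution factor = 500.0/16.78 = 29.80, so [stock] = 0.1289 x 29.80 = 3.84 M.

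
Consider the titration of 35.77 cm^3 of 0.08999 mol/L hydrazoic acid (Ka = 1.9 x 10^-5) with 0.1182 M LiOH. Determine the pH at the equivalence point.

n(HN3) = 0.08999 x 0.03577 = 0.003219 mol; V(LiOH) at equivalence = 0.003219/0.1182 = 0.02723 L.
At equivalence all the acid is converted to N3-; total volume = 0.03577 + 0.02723 = 0.06300 L, so [N3-] = 0.003219/0.06300 = 0.05109 M.
Kb = Kw/Ka = 1.0e-14 / 1.9 x 10^-5 = 5.26e-10.
[OH^-] = sqrt(Kb x [N3-]) = sqrt(5.26e-10 x 0.05109) = 5.19e-6 M.
pOH = 5.29, so pH = 14.00 - 5.29 = 8.71.

8.71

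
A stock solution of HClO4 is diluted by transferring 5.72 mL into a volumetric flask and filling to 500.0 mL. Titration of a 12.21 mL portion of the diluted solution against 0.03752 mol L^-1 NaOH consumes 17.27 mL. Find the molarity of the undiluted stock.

n(NaOH) = 0.03752 x 0.01727 = 0.0006480 mol.
n(HClO4) in the aliquot = 0.0006480 mol.
[diluted HClO4] = 0.0006480 / 0.01221 = 0.05307 M.
Dilution factor = 500.0/5.720 = 87.41, so [stock] = 0.05307 x 87.41 = 4.64 M.

4.64 M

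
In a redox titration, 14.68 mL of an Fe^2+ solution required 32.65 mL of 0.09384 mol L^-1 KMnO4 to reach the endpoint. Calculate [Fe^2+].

1.04 M

n(KMnO4) = 0.09384 x 0.03265 = 0.003064 mol.
From the balanced equation, 1 mol KMnO4 reacts with 5 mol Fe^2+, so n(Fe^2+) = 0.003064 x 5/1 = 0.01532 mol.
[Fe^2+] = 0.01532 / 0.01468 L = 1.04 M.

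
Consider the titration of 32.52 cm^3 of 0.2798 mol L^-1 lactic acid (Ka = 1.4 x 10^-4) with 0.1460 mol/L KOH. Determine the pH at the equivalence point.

8.42

n(HC3H5O3) = 0.2798 x 0.03252 = 0.009099 mol; V(KOH) at equivalence = 0.009099/0.1460 = 0.06232 L.
At equivalence all the acid is converted to C3H5O3-; total volume = 0.03252 + 0.06232 = 0.09484 L, so [C3H5O3-] = 0.009099/0.09484 = 0.09594 M.
Kb = Kw/Ka = 1.0e-14 / 1.4 x 10^-4 = 7.14e-11.
[OH^-] = sqrt(Kb x [C3H5O3-]) = sqrt(7.14e-11 x 0.09594) = 2.62e-6 M.
pOH = 5.58, so pH = 14.00 - 5.58 = 8.42.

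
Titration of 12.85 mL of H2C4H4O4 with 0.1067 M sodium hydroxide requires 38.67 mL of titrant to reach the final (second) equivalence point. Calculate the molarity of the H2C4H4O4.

0.161 M

n(NaOH) = 0.1067 x 0.03867 = 0.004126 mol.
At the final (second) equivalence point, 2 mol OH^- react per mol H2C4H4O4, so n(H2C4H4O4) = 0.004126 / 2 = 0.002063 mol.
[H2C4H4O4] = 0.002063 / 0.01285 L = 0.161 M.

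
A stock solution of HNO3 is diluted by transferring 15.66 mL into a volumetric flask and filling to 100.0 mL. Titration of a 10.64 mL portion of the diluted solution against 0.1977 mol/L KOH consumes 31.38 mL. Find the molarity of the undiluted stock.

n(KOH) = 0.1977 x 0.03138 = 0.006204 mol.
n(HNO3) in the aliquot = 0.006204 mol.
[diluted HNO3] = 0.006204 / 0.01064 = 0.5831 M.
Dilution factor = 100.0/15.66 = 6.386, so [stock] = 0.5831 x 6.386 = 3.72 M.

3.72 M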